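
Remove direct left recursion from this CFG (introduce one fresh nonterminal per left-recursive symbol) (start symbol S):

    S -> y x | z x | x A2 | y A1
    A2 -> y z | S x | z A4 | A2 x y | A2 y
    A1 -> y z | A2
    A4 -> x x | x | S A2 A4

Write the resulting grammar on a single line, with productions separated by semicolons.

S -> y x | z x | x A2 | y A1; A2 -> y z A2' | S x A2' | z A4 A2'; A1 -> y z | A2; A4 -> x x | x | S A2 A4; A2' -> x y A2' | y A2' | ε

Left recursion appears on A2.
For A2: α = {x y, y}, β = {y z, S x, z A4}. Rewrite as A2 → β A2' and A2' → α A2' | ε.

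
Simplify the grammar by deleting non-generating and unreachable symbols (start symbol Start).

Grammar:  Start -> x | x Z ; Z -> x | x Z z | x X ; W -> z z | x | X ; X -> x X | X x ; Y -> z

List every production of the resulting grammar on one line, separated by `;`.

Start -> x | x Z; Z -> x | x Z z

Generating nonterminals: {Start, W, Y, Z}.
Reachable from Start after that: {Start, Z}.
Removed useless symbols: {W, X, Y} and every production mentioning them.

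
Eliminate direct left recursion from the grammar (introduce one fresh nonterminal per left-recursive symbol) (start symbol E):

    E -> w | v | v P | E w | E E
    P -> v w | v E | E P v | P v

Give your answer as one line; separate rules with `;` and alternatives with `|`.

Directly left-recursive nonterminals: E, P.
For E: α = {w, E}, β = {w, v, v P}. Rewrite as E → β E' and E' → α E' | ε.
For P: α = {v}, β = {v w, v E, E P v}. Rewrite as P → β P' and P' → α P' | ε.

E -> w E' | v E' | v P E'; P -> v w P' | v E P' | E P v P'; E' -> w E' | E E' | ε; P' -> v P' | ε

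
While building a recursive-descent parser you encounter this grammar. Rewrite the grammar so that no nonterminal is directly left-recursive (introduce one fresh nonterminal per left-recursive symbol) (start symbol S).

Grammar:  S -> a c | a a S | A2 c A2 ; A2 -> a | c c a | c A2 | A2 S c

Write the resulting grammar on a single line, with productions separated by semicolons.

Left recursion appears on A2.
For A2: α = {S c}, β = {a, c c a, c A2}. Rewrite as A2 → β A2' and A2' → α A2' | ε.

S -> a c | a a S | A2 c A2; A2 -> a A2' | c c a A2' | c A2 A2'; A2' -> S c A2' | ε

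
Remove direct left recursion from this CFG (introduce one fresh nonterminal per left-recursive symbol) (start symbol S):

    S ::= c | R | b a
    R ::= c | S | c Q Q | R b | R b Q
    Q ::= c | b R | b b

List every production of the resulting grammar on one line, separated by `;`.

R is directly left-recursive.
For R: α = {b, b Q}, β = {c, S, c Q Q}. Rewrite as R → β R' and R' → α R' | ε.

S ::= c | R | b a; R ::= c R' | S R' | c Q Q R'; Q ::= c | b R | b b; R' ::= b R' | b Q R' | eps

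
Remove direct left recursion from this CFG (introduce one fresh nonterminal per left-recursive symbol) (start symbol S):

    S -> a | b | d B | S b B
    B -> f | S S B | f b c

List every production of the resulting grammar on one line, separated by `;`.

S -> a S' | b S' | d B S'; B -> f | S S B | f b c; S' -> b B S' | ε

S is directly left-recursive.
For S: α = {b B}, β = {a, b, d B}. Rewrite as S → β S' and S' → α S' | ε.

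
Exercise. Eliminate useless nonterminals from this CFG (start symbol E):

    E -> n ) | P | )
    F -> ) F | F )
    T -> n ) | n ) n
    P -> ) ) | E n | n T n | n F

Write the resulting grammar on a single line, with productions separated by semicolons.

E -> n ) | P | ); T -> n ) | n ) n; P -> ) ) | E n | n T n

Generating nonterminals: {E, P, T}.
Reachable from E after that: {E, P, T}.
Removed useless symbols: {F} and every production mentioning them.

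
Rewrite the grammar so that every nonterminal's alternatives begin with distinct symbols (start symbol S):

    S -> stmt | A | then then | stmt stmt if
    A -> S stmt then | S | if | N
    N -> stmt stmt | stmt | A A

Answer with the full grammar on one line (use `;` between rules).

S has alternatives sharing prefix 'stmt': factor to S → stmt S' with S' → ε | stmt if.
A has alternatives sharing prefix 'S': factor to A → S A' with A' → stmt then | ε.
N has alternatives sharing prefix 'stmt': factor to N → stmt N' with N' → stmt | ε.

S -> A | then then | stmt S'; A -> if | N | S A'; N -> A A | stmt N'; S' -> ε | stmt if; A' -> stmt then | ε; N' -> stmt | ε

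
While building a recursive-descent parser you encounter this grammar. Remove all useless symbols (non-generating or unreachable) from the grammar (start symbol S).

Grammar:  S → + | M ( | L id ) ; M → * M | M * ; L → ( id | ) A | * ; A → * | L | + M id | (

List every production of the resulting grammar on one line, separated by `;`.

S → + | L id ); L → ( id | ) A | *; A → * | L | (

Generating nonterminals: {A, L, S}.
Reachable from S after that: {A, L, S}.
Removed useless symbols: {M} and every production mentioning them.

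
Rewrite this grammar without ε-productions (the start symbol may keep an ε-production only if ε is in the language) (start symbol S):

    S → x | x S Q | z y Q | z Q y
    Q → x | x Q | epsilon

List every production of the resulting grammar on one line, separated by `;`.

S → x | x S Q | x S | z y Q | z y | z Q y; Q → x | x Q

Nullable nonterminals: {Q}.
ε ∉ L(G), so no ε-production is kept.
For each production, add variants omitting each subset of nullable occurrences: S → x S Q gives x S Q | x S. S → z y Q gives z y Q | z y.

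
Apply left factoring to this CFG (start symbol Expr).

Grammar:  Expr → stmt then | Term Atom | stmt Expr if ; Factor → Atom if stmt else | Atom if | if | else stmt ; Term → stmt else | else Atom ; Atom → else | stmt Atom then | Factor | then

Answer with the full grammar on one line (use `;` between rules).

Expr has alternatives sharing prefix 'stmt': factor to Expr → stmt Expr1 with Expr1 → then | Expr if.
Factor has alternatives sharing prefix 'Atom if': factor to Factor → Atom if Factor1 with Factor1 → stmt else | ε.

Expr → Term Atom | stmt Expr1; Factor → if | else stmt | Atom if Factor1; Term → stmt else | else Atom; Atom → else | stmt Atom then | Factor | then; Expr1 → then | Expr if; Factor1 → stmt else | ε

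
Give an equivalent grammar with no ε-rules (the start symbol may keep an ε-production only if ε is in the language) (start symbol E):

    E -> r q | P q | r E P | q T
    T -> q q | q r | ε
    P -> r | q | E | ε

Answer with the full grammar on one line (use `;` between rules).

Nullable nonterminals: {P, T}.
ε ∉ L(G), so no ε-production is kept.
Add the nullable-subset variants: E → P q gives P q | q. E → r E P gives r E P | r E.

E -> r q | P q | q | r E P | r E | q T; T -> q q | q r; P -> r | q | E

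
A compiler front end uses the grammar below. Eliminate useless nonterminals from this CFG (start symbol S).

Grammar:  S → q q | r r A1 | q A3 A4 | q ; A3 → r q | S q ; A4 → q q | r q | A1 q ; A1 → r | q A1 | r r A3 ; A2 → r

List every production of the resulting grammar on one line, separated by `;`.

Generating nonterminals: {A1, A2, A3, A4, S}.
Reachable from S after that: {A1, A3, A4, S}.
Removed useless symbols: {A2} and every production mentioning them.

S → q q | r r A1 | q A3 A4 | q; A3 → r q | S q; A4 → q q | r q | A1 q; A1 → r | q A1 | r r A3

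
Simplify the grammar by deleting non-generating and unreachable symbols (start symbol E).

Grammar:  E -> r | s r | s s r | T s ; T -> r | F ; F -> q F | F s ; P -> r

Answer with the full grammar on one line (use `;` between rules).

Generating nonterminals: {E, P, T}.
Reachable from E after that: {E, T}.
Removed useless symbols: {F, P} and every production mentioning them.

E -> r | s r | s s r | T s; T -> r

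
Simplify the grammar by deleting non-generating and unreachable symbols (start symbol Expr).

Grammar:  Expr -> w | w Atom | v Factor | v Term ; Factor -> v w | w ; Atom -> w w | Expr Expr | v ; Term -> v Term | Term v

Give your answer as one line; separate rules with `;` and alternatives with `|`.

Expr -> w | w Atom | v Factor; Factor -> v w | w; Atom -> w w | Expr Expr | v

Generating nonterminals: {Atom, Expr, Factor}.
Reachable from Expr after that: {Atom, Expr, Factor}.
Removed useless symbols: {Term} and every production mentioning them.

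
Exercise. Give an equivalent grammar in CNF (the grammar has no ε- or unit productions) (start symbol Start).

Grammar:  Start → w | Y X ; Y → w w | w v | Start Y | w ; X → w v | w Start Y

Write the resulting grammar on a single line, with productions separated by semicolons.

Introduce a nonterminal for each terminal appearing in a rule of length ≥ 2: X1 → w, X2 → v.
Binarize each right-hand side of length ≥ 3 by chaining fresh nonterminals (Y1, Y2, …): affected rules were X → X1 Start Y.

Start → w | Y X; Y → X1 X1 | X1 X2 | Start Y | w; X → X1 X2 | X1 Y1; X1 → w; X2 → v; Y1 → Start Y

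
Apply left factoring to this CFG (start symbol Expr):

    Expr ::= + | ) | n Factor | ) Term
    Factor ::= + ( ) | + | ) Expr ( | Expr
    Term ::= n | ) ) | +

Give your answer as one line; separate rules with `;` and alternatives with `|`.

Expr ::= + | n Factor | ) Expr1; Factor ::= ) Expr ( | Expr | + Factor1; Term ::= n | ) ) | +; Expr1 ::= ε | Term; Factor1 ::= ( ) | ε

Expr has alternatives sharing prefix ')': factor to Expr → ) Expr1 with Expr1 → ε | Term.
Factor has alternatives sharing prefix '+': factor to Factor → + Factor1 with Factor1 → ( ) | ε.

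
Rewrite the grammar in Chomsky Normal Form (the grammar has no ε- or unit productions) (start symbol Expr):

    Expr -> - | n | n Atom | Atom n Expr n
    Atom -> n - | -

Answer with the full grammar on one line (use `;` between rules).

Expr -> - | n | X1 Atom | Atom Y1; Atom -> X1 X2 | -; X1 -> n; X2 -> -; Y1 -> X1 Y2; Y2 -> Expr X1

Introduce a nonterminal for each terminal appearing in a rule of length ≥ 2: X1 → n, X2 → -.
Binarize each right-hand side of length ≥ 3 by chaining fresh nonterminals (Y1, Y2, …): affected rules were Expr → Atom X1 Expr X1.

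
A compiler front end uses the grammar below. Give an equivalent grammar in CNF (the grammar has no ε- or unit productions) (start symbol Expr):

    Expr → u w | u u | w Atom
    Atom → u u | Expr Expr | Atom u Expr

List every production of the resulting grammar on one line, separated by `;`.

Expr → X1 X2 | X1 X1 | X2 Atom; Atom → X1 X1 | Expr Expr | Atom Y1; X1 → u; X2 → w; Y1 → X1 Expr

Introduce a nonterminal for each terminal appearing in a rule of length ≥ 2: X1 → u, X2 → w.
Binarize each right-hand side of length ≥ 3 by chaining fresh nonterminals (Y1, Y2, …): affected rules were Atom → Atom X1 Expr.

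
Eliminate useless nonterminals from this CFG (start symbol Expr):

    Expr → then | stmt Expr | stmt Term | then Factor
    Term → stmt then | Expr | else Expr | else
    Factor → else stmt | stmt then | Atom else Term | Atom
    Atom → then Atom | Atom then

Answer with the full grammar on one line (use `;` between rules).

Generating nonterminals: {Expr, Factor, Term}.
Reachable from Expr after that: {Expr, Factor, Term}.
Removed useless symbols: {Atom} and every production mentioning them.

Expr → then | stmt Expr | stmt Term | then Factor; Term → stmt then | Expr | else Expr | else; Factor → else stmt | stmt then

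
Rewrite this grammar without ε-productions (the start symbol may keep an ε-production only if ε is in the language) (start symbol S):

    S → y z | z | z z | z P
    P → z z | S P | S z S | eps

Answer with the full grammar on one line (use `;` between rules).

S → y z | z | z z | z P; P → z z | S P | S | S z S

Nullable set = {P}.
ε ∉ L(G), so no ε-production is kept.
For each production, add variants omitting each subset of nullable occurrences: P → S P gives S P | S.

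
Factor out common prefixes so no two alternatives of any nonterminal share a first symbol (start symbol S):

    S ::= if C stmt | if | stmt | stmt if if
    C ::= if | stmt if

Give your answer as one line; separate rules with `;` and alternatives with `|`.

S ::= if S' | stmt S''; C ::= if | stmt if; S' ::= C stmt | ε; S'' ::= ε | if if

S has alternatives sharing prefix 'if': factor to S → if S' with S' → C stmt | ε.
S has alternatives sharing prefix 'stmt': factor to S → stmt S'' with S'' → ε | if if.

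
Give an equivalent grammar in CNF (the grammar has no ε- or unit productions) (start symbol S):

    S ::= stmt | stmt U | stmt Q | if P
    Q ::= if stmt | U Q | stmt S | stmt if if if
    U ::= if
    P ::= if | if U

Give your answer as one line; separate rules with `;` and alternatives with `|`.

Introduce a nonterminal for each terminal appearing in a rule of length ≥ 2: X1 → stmt, X2 → if.
Binarize each right-hand side of length ≥ 3 by chaining fresh nonterminals (Y1, Y2, …): affected rules were Q → X1 X2 X2 X2.

S ::= stmt | X1 U | X1 Q | X2 P; Q ::= X2 X1 | U Q | X1 S | X1 Y1; U ::= if; P ::= if | X2 U; X1 ::= stmt; X2 ::= if; Y1 ::= X2 Y2; Y2 ::= X2 X2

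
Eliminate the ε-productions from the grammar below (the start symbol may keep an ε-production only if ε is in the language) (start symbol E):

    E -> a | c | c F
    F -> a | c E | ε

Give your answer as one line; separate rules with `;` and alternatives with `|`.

E -> a | c | c F; F -> a | c E

Nullable nonterminals: {F}.
ε ∉ L(G), so no ε-production is kept.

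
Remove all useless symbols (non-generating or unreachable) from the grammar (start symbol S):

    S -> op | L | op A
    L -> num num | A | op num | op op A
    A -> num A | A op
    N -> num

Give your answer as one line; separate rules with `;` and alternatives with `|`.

S -> op | L; L -> num num | op num

Generating nonterminals: {L, N, S}.
Reachable from S after that: {L, S}.
Removed useless symbols: {A, N} and every production mentioning them.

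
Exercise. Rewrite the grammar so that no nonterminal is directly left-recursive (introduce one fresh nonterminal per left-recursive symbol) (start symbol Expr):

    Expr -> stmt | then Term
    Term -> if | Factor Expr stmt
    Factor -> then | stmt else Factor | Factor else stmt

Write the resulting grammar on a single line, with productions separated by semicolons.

Left recursion appears on Factor.
For Factor: α = {else stmt}, β = {then, stmt else Factor}. Rewrite as Factor → β Factor1 and Factor1 → α Factor1 | ε.

Expr -> stmt | then Term; Term -> if | Factor Expr stmt; Factor -> then Factor1 | stmt else Factor Factor1; Factor1 -> else stmt Factor1 | ε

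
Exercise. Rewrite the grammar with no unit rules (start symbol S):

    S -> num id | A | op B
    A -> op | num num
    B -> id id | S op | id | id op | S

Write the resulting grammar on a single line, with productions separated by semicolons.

Unit pairs: B ⇒* {A, S}; S ⇒* {A}.
For every A with A ⇒* B via unit rules, add B's non-unit alternatives to A; then delete every rule of the form X → Y.

S -> num id | op B | op | num num; A -> op | num num; B -> id id | S op | id | id op | num id | op B | op | num num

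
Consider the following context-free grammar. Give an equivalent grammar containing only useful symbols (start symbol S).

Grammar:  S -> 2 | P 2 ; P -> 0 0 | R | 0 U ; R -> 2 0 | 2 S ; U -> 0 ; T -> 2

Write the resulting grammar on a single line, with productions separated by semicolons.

Generating nonterminals: {P, R, S, T, U}.
Reachable from S after that: {P, R, S, U}.
Removed useless symbols: {T} and every production mentioning them.

S -> 2 | P 2; P -> 0 0 | R | 0 U; R -> 2 0 | 2 S; U -> 0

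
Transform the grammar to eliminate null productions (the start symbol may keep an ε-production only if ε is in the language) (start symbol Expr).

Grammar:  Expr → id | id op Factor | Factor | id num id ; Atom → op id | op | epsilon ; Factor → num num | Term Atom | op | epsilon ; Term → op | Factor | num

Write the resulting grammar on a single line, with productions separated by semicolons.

Expr → id | id op Factor | id op | Factor | id num id | ε; Atom → op id | op; Factor → num num | Term Atom | Term | Atom | op; Term → op | Factor | num

The nullable symbols are {Atom, Expr, Factor, Term}.
ε ∈ L(G) since Expr is nullable, so keep Expr → ε.
Expand every rule over subsets of its nullable positions: Expr → id op Factor gives id op Factor | id op. Factor → Term Atom gives Term Atom | Term | Atom.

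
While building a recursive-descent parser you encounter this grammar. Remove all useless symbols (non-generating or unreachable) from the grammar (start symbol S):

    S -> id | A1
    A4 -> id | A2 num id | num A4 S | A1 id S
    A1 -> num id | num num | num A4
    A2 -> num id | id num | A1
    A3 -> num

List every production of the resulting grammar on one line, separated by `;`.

Generating nonterminals: {A1, A2, A3, A4, S}.
Reachable from S after that: {A1, A2, A4, S}.
Removed useless symbols: {A3} and every production mentioning them.

S -> id | A1; A4 -> id | A2 num id | num A4 S | A1 id S; A1 -> num id | num num | num A4; A2 -> num id | id num | A1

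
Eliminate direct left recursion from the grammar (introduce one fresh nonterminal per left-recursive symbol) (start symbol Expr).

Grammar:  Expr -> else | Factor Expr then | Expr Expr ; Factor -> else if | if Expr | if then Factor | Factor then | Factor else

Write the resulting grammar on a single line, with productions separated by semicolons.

Expr, Factor are directly left-recursive.
For Expr: α = {Expr}, β = {else, Factor Expr then}. Rewrite as Expr → β Expr1 and Expr1 → α Expr1 | ε.
For Factor: α = {then, else}, β = {else if, if Expr, if then Factor}. Rewrite as Factor → β Factor1 and Factor1 → α Factor1 | ε.

Expr -> else Expr1 | Factor Expr then Expr1; Factor -> else if Factor1 | if Expr Factor1 | if then Factor Factor1; Expr1 -> Expr Expr1 | ε; Factor1 -> then Factor1 | else Factor1 | ε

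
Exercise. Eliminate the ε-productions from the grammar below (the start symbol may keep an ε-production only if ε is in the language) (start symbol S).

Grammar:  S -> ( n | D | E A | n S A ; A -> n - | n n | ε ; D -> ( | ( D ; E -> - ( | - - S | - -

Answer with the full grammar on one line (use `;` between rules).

Nullable nonterminals: {A}.
ε ∉ L(G), so no ε-production is kept.
Expand every rule over subsets of its nullable positions: S → E A gives E A | E. S → n S A gives n S A | n S.

S -> ( n | D | E A | E | n S A | n S; A -> n - | n n; D -> ( | ( D; E -> - ( | - - S | - -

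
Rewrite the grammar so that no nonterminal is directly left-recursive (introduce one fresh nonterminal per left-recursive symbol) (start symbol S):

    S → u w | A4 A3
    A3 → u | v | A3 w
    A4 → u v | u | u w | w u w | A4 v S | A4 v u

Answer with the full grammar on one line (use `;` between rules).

Left recursion appears on A3, A4.
For A3: α = {w}, β = {u, v}. Rewrite as A3 → β A3' and A3' → α A3' | ε.
For A4: α = {v S, v u}, β = {u v, u, u w, w u w}. Rewrite as A4 → β A4' and A4' → α A4' | ε.

S → u w | A4 A3; A3 → u A3' | v A3'; A4 → u v A4' | u A4' | u w A4' | w u w A4'; A3' → w A3' | epsilon; A4' → v S A4' | v u A4' | epsilon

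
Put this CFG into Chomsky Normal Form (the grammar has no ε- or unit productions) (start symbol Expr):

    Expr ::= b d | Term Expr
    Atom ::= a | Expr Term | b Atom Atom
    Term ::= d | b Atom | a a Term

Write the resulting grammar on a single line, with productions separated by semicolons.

Expr ::= X1 X2 | Term Expr; Atom ::= a | Expr Term | X1 Y1; Term ::= d | X1 Atom | X3 Y2; X1 ::= b; X2 ::= d; X3 ::= a; Y1 ::= Atom Atom; Y2 ::= X3 Term

Introduce a nonterminal for each terminal appearing in a rule of length ≥ 2: X1 → b, X2 → d, X3 → a.
Binarize each right-hand side of length ≥ 3 by chaining fresh nonterminals (Y1, Y2, …): affected rules were Atom → X1 Atom Atom; Term → X3 X3 Term.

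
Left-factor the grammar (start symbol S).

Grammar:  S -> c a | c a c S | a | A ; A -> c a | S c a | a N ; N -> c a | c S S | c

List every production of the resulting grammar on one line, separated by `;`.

S has alternatives sharing prefix 'c a': factor to S → c a S' with S' → ε | c S.
N has alternatives sharing prefix 'c': factor to N → c N' with N' → a | S S | ε.

S -> a | A | c a S'; A -> c a | S c a | a N; N -> c N'; S' -> ε | c S; N' -> a | S S | ε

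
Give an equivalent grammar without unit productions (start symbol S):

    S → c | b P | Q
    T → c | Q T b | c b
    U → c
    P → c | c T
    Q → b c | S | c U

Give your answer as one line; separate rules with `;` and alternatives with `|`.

S → c | b P | b c | c U; T → c | Q T b | c b; U → c; P → c | c T; Q → c | b P | b c | c U

Unit pairs: Q ⇒* {S}; S ⇒* {Q}.
For every A with A ⇒* B via unit rules, add B's non-unit alternatives to A; then delete every rule of the form X → Y.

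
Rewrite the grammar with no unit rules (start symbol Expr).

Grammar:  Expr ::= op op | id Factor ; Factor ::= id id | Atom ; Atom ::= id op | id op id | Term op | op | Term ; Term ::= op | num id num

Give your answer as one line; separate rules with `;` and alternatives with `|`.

Expr ::= op op | id Factor; Factor ::= op | num id num | id op | id op id | Term op | id id; Atom ::= op | num id num | id op | id op id | Term op; Term ::= op | num id num

Unit pairs: Atom ⇒* {Term}; Factor ⇒* {Atom, Term}.
Replace each nonterminal's rules with the union of the non-unit rules of every nonterminal it unit-derives.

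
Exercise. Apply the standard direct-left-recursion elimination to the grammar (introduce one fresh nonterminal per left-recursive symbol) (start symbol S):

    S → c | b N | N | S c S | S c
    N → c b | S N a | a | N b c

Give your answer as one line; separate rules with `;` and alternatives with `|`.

S, N are directly left-recursive.
For S: α = {c S, c}, β = {c, b N, N}. Rewrite as S → β S' and S' → α S' | ε.
For N: α = {b c}, β = {c b, S N a, a}. Rewrite as N → β N' and N' → α N' | ε.

S → c S' | b N S' | N S'; N → c b N' | S N a N' | a N'; S' → c S S' | c S' | ε; N' → b c N' | ε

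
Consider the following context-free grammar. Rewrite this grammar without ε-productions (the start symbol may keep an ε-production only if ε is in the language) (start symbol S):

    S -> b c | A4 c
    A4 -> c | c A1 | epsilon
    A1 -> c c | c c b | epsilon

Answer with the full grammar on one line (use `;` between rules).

Nullable set = {A1, A4}.
ε ∉ L(G), so no ε-production is kept.
Expand every rule over subsets of its nullable positions: S → A4 c gives A4 c | c.

S -> b c | A4 c | c; A4 -> c | c A1; A1 -> c c | c c b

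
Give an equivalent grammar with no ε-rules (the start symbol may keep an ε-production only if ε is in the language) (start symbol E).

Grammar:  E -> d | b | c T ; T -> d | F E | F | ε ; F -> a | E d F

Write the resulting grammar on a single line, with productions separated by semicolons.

E -> d | b | c T | c; T -> d | F E | F; F -> a | E d F

Nullable nonterminals: {T}.
ε ∉ L(G), so no ε-production is kept.
For each production, add variants omitting each subset of nullable occurrences: E → c T gives c T | c.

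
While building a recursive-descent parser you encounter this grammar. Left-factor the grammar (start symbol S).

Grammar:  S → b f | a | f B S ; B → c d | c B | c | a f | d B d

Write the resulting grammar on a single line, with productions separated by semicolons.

B has alternatives sharing prefix 'c': factor to B → c B' with B' → d | B | ε.

S → b f | a | f B S; B → a f | d B d | c B'; B' → d | B | ε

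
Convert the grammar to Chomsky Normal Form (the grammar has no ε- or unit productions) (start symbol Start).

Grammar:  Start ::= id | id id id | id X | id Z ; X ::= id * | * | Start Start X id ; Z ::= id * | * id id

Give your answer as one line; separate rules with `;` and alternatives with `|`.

Introduce a nonterminal for each terminal appearing in a rule of length ≥ 2: X1 → id, X2 → *.
Binarize each right-hand side of length ≥ 3 by chaining fresh nonterminals (Y1, Y2, …): affected rules were Start → X1 X1 X1; X → Start Start X X1; Z → X2 X1 X1.

Start ::= id | X1 Y1 | X1 X | X1 Z; X ::= X1 X2 | * | Start Y2; Z ::= X1 X2 | X2 Y4; X1 ::= id; X2 ::= *; Y1 ::= X1 X1; Y2 ::= Start Y3; Y3 ::= X X1; Y4 ::= X1 X1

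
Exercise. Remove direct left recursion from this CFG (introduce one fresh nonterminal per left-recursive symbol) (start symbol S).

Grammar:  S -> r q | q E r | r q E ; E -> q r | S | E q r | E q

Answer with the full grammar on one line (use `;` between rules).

S -> r q | q E r | r q E; E -> q r E' | S E'; E' -> q r E' | q E' | eps

Left recursion appears on E.
For E: α = {q r, q}, β = {q r, S}. Rewrite as E → β E' and E' → α E' | ε.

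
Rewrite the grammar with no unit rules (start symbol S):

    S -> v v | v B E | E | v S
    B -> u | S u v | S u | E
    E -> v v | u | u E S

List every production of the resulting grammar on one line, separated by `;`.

Unit pairs: B ⇒* {E}; S ⇒* {E}.
For every A with A ⇒* B via unit rules, add B's non-unit alternatives to A; then delete every rule of the form X → Y.

S -> v v | u | u E S | v B E | v S; B -> u | S u v | S u | v v | u E S; E -> v v | u | u E S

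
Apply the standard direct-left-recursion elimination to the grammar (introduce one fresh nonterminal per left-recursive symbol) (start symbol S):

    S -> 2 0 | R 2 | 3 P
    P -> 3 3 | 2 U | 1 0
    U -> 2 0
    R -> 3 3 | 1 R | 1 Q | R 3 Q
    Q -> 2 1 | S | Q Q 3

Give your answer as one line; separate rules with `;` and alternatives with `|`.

Left recursion appears on R, Q.
For R: α = {3 Q}, β = {3 3, 1 R, 1 Q}. Rewrite as R → β R' and R' → α R' | ε.
For Q: α = {Q 3}, β = {2 1, S}. Rewrite as Q → β Q' and Q' → α Q' | ε.

S -> 2 0 | R 2 | 3 P; P -> 3 3 | 2 U | 1 0; U -> 2 0; R -> 3 3 R' | 1 R R' | 1 Q R'; Q -> 2 1 Q' | S Q'; R' -> 3 Q R' | ε; Q' -> Q 3 Q' | ε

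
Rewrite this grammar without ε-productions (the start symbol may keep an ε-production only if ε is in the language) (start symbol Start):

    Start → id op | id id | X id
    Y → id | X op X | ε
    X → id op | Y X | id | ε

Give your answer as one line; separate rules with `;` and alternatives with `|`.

Start → id op | id id | X id | id; Y → id | X op X | X op | op X | op; X → id op | Y X | Y | id

Nullable nonterminals: {X, Y}.
ε ∉ L(G), so no ε-production is kept.
Expand every rule over subsets of its nullable positions: Start → X id gives X id | id. Y → X op X gives X op X | X op | op X | op. X → Y X gives Y X | Y.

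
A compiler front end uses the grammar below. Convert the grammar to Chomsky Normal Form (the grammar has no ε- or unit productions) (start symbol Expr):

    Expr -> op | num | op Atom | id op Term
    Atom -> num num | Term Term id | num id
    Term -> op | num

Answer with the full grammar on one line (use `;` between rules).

Expr -> op | num | X1 Atom | X2 Y1; Atom -> X3 X3 | Term Y2 | X3 X2; Term -> op | num; X1 -> op; X2 -> id; X3 -> num; Y1 -> X1 Term; Y2 -> Term X2

Introduce a nonterminal for each terminal appearing in a rule of length ≥ 2: X1 → op, X2 → id, X3 → num.
Binarize each right-hand side of length ≥ 3 by chaining fresh nonterminals (Y1, Y2, …): affected rules were Expr → X2 X1 Term; Atom → Term Term X2.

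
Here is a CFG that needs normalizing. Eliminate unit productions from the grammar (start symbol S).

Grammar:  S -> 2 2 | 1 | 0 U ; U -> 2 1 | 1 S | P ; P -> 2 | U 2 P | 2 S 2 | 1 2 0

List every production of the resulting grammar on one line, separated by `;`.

Unit pairs: U ⇒* {P}.
For every A with A ⇒* B via unit rules, add B's non-unit alternatives to A; then delete every rule of the form X → Y.

S -> 2 2 | 1 | 0 U; U -> 2 1 | 1 S | 2 | U 2 P | 2 S 2 | 1 2 0; P -> 2 | U 2 P | 2 S 2 | 1 2 0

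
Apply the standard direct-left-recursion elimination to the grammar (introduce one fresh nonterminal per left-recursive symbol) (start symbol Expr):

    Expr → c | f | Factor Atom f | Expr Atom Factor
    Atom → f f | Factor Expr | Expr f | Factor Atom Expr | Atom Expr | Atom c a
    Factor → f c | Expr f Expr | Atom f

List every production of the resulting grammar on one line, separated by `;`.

Expr → c Expr1 | f Expr1 | Factor Atom f Expr1; Atom → f f Atom1 | Factor Expr Atom1 | Expr f Atom1 | Factor Atom Expr Atom1; Factor → f c | Expr f Expr | Atom f; Expr1 → Atom Factor Expr1 | ε; Atom1 → Expr Atom1 | c a Atom1 | ε

Directly left-recursive nonterminals: Expr, Atom.
For Expr: α = {Atom Factor}, β = {c, f, Factor Atom f}. Rewrite as Expr → β Expr1 and Expr1 → α Expr1 | ε.
For Atom: α = {Expr, c a}, β = {f f, Factor Expr, Expr f, Factor Atom Expr}. Rewrite as Atom → β Atom1 and Atom1 → α Atom1 | ε.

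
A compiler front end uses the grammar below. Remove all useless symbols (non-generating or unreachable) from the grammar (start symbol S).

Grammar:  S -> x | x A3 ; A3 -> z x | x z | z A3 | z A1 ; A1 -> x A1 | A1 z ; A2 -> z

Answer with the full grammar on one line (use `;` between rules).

S -> x | x A3; A3 -> z x | x z | z A3

Generating nonterminals: {A2, A3, S}.
Reachable from S after that: {A3, S}.
Removed useless symbols: {A1, A2} and every production mentioning them.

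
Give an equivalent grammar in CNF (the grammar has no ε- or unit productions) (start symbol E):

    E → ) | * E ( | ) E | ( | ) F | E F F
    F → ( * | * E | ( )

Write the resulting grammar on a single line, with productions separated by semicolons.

Introduce a nonterminal for each terminal appearing in a rule of length ≥ 2: X1 → *, X2 → (, X3 → ).
Binarize each right-hand side of length ≥ 3 by chaining fresh nonterminals (Y1, Y2, …): affected rules were E → X1 E X2; E → E F F.

E → ) | X1 Y1 | X3 E | ( | X3 F | E Y2; F → X2 X1 | X1 E | X2 X3; X1 → *; X2 → (; X3 → ); Y1 → E X2; Y2 → F F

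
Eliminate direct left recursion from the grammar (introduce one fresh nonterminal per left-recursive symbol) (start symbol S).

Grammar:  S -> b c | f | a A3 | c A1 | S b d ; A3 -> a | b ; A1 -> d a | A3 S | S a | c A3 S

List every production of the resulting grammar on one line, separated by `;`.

S -> b c S' | f S' | a A3 S' | c A1 S'; A3 -> a | b; A1 -> d a | A3 S | S a | c A3 S; S' -> b d S' | epsilon

Directly left-recursive nonterminal: S.
For S: α = {b d}, β = {b c, f, a A3, c A1}. Rewrite as S → β S' and S' → α S' | ε.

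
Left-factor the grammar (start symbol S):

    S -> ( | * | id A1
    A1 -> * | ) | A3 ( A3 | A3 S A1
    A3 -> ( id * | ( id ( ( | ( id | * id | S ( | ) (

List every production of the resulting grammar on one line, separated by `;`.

A1 has alternatives sharing prefix 'A3': factor to A1 → A3 A1' with A1' → ( A3 | S A1.
A3 has alternatives sharing prefix '( id': factor to A3 → ( id A3' with A3' → * | ( ( | ε.

S -> ( | * | id A1; A1 -> * | ) | A3 A1'; A3 -> * id | S ( | ) ( | ( id A3'; A1' -> ( A3 | S A1; A3' -> * | ( ( | ε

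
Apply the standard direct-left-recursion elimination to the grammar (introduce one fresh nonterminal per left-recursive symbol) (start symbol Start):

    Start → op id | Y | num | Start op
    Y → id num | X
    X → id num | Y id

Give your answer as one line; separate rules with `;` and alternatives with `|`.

Start → op id Start1 | Y Start1 | num Start1; Y → id num | X; X → id num | Y id; Start1 → op Start1 | ε

Start is directly left-recursive.
For Start: α = {op}, β = {op id, Y, num}. Rewrite as Start → β Start1 and Start1 → α Start1 | ε.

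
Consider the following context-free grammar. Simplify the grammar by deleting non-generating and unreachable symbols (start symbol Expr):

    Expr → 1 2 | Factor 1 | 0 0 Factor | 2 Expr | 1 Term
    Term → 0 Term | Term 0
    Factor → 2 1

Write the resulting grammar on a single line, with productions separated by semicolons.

Expr → 1 2 | Factor 1 | 0 0 Factor | 2 Expr; Factor → 2 1

Generating nonterminals: {Expr, Factor}.
Reachable from Expr after that: {Expr, Factor}.
Removed useless symbols: {Term} and every production mentioning them.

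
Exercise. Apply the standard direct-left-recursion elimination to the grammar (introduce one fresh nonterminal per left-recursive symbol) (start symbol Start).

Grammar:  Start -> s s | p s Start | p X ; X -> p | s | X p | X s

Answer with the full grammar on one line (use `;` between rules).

Start -> s s | p s Start | p X; X -> p X1 | s X1; X1 -> p X1 | s X1 | ε

X is directly left-recursive.
For X: α = {p, s}, β = {p, s}. Rewrite as X → β X1 and X1 → α X1 | ε.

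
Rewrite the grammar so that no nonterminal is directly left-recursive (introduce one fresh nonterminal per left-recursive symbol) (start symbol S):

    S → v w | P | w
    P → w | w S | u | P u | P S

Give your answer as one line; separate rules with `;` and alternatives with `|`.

Directly left-recursive nonterminal: P.
For P: α = {u, S}, β = {w, w S, u}. Rewrite as P → β P' and P' → α P' | ε.

S → v w | P | w; P → w P' | w S P' | u P'; P' → u P' | S P' | ε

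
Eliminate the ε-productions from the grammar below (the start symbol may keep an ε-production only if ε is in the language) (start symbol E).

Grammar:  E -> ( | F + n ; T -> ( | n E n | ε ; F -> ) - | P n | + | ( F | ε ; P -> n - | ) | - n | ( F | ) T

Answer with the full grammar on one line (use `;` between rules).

E -> ( | F + n | + n; T -> ( | n E n; F -> ) - | P n | + | ( F | (; P -> n - | ) | - n | ( F | ( | ) T

Nullable set = {F, T}.
ε ∉ L(G), so no ε-production is kept.
Expand every rule over subsets of its nullable positions: E → F + n gives F + n | + n. F → ( F gives ( F | (. P → ( F gives ( F | (.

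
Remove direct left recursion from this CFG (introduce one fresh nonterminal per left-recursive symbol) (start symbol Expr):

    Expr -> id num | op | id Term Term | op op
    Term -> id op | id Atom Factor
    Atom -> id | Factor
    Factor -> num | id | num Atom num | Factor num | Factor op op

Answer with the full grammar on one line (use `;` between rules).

Expr -> id num | op | id Term Term | op op; Term -> id op | id Atom Factor; Atom -> id | Factor; Factor -> num Factor1 | id Factor1 | num Atom num Factor1; Factor1 -> num Factor1 | op op Factor1 | ε

Left recursion appears on Factor.
For Factor: α = {num, op op}, β = {num, id, num Atom num}. Rewrite as Factor → β Factor1 and Factor1 → α Factor1 | ε.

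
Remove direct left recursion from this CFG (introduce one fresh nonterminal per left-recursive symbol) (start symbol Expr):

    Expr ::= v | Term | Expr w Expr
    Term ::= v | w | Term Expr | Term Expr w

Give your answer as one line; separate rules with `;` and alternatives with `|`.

Expr ::= v Expr1 | Term Expr1; Term ::= v Term1 | w Term1; Expr1 ::= w Expr Expr1 | ε; Term1 ::= Expr Term1 | Expr w Term1 | ε

Left recursion appears on Expr, Term.
For Expr: α = {w Expr}, β = {v, Term}. Rewrite as Expr → β Expr1 and Expr1 → α Expr1 | ε.
For Term: α = {Expr, Expr w}, β = {v, w}. Rewrite as Term → β Term1 and Term1 → α Term1 | ε.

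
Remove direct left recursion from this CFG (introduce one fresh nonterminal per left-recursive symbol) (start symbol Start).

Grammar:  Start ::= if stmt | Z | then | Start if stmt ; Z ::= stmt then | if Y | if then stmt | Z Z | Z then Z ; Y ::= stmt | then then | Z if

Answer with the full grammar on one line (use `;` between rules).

Start ::= if stmt Start1 | Z Start1 | then Start1; Z ::= stmt then Z1 | if Y Z1 | if then stmt Z1; Y ::= stmt | then then | Z if; Start1 ::= if stmt Start1 | ε; Z1 ::= Z Z1 | then Z Z1 | ε

Start, Z are directly left-recursive.
For Start: α = {if stmt}, β = {if stmt, Z, then}. Rewrite as Start → β Start1 and Start1 → α Start1 | ε.
For Z: α = {Z, then Z}, β = {stmt then, if Y, if then stmt}. Rewrite as Z → β Z1 and Z1 → α Z1 | ε.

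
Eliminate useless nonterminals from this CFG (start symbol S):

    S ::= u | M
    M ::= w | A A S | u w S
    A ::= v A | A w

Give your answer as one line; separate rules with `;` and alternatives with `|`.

Generating nonterminals: {M, S}.
Reachable from S after that: {M, S}.
Removed useless symbols: {A} and every production mentioning them.

S ::= u | M; M ::= w | u w S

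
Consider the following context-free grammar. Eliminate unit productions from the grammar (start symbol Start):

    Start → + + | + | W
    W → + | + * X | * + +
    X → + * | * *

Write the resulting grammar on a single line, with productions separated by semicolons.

Start → + + | + | + * X | * + +; W → + | + * X | * + +; X → + * | * *

Unit pairs: Start ⇒* {W}.
For every A with A ⇒* B via unit rules, add B's non-unit alternatives to A; then delete every rule of the form X → Y.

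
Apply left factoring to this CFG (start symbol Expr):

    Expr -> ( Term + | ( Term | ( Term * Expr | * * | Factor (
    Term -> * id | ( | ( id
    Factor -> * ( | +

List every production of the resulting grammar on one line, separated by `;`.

Expr -> * * | Factor ( | ( Term Expr1; Term -> * id | ( Term1; Factor -> * ( | +; Expr1 -> + | ε | * Expr; Term1 -> ε | id

Expr has alternatives sharing prefix '( Term': factor to Expr → ( Term Expr1 with Expr1 → + | ε | * Expr.
Term has alternatives sharing prefix '(': factor to Term → ( Term1 with Term1 → ε | id.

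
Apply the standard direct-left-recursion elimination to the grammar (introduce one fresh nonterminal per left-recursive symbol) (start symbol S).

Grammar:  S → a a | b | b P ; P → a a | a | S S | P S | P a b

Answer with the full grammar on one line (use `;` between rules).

Directly left-recursive nonterminal: P.
For P: α = {S, a b}, β = {a a, a, S S}. Rewrite as P → β P' and P' → α P' | ε.

S → a a | b | b P; P → a a P' | a P' | S S P'; P' → S P' | a b P' | epsilon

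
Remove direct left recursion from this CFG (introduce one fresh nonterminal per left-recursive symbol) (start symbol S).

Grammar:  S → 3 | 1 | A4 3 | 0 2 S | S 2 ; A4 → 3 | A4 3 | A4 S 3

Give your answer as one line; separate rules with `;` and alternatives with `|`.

Left recursion appears on S, A4.
For S: α = {2}, β = {3, 1, A4 3, 0 2 S}. Rewrite as S → β S' and S' → α S' | ε.
For A4: α = {3, S 3}, β = {3}. Rewrite as A4 → β A4' and A4' → α A4' | ε.

S → 3 S' | 1 S' | A4 3 S' | 0 2 S S'; A4 → 3 A4'; S' → 2 S' | eps; A4' → 3 A4' | S 3 A4' | eps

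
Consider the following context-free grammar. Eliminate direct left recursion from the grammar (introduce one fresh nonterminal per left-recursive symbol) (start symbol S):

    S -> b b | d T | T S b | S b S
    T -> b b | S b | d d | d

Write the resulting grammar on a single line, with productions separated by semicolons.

S -> b b S' | d T S' | T S b S'; T -> b b | S b | d d | d; S' -> b S S' | epsilon

S is directly left-recursive.
For S: α = {b S}, β = {b b, d T, T S b}. Rewrite as S → β S' and S' → α S' | ε.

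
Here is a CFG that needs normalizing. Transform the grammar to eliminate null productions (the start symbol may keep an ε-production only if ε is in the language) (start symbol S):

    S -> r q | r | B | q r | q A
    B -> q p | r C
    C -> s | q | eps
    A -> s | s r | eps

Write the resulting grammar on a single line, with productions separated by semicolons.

The nullable symbols are {A, C}.
ε ∉ L(G), so no ε-production is kept.
For each production, add variants omitting each subset of nullable occurrences: S → q A gives q A | q. B → r C gives r C | r.

S -> r q | r | B | q r | q A | q; B -> q p | r C | r; C -> s | q; A -> s | s r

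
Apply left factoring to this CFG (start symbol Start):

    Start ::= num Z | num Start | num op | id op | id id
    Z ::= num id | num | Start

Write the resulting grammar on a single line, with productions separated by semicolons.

Start has alternatives sharing prefix 'num': factor to Start → num Start1 with Start1 → Z | Start | op.
Start has alternatives sharing prefix 'id': factor to Start → id Start2 with Start2 → op | id.
Z has alternatives sharing prefix 'num': factor to Z → num Z1 with Z1 → id | ε.

Start ::= num Start1 | id Start2; Z ::= Start | num Z1; Start1 ::= Z | Start | op; Start2 ::= op | id; Z1 ::= id | ε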